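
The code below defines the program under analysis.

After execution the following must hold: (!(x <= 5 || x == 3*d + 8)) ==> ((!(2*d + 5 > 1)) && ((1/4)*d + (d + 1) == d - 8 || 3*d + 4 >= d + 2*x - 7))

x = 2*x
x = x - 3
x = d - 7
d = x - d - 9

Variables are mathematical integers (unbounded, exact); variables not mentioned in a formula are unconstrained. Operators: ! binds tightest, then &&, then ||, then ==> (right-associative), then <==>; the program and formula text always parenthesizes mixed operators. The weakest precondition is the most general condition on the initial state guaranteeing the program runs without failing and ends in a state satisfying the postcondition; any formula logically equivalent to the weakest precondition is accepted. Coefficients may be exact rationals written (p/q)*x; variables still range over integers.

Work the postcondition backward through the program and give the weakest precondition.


Working backward. After the program, the postcondition (!(x <= 5 || x == 3*d + 8)) ==> ((!(2*d + 5 > 1)) && ((1/4)*d + (d + 1) == d - 8 || 3*d + 4 >= d + 2*x - 7)) must hold; in canonical form it is (!(x <= 5 || x == 3*d + 8)) ==> ((!(2*d > -4)) && ((1/4)*d == -9 || 2*d >= 2*x - 11)).
Before d := x - d - 9: (!(x <= 5 || 3*d == 2*x - 19)) ==> ((!(2*x > 2*d + 14)) && ((1/4)*x == (1/4)*d - 27/4 || 2*d <= -7))
Before x := d - 7: (!(d <= 12 || d == -33)) ==> 2*d <= -7
Before x := x - 3: (!(d <= 12 || d == -33)) ==> 2*d <= -7
Before x := 2*x: (!(d <= 12 || d == -33)) ==> 2*d <= -7
Answer: WP = (!(d <= 12 || d == -33)) ==> 2*d <= -7


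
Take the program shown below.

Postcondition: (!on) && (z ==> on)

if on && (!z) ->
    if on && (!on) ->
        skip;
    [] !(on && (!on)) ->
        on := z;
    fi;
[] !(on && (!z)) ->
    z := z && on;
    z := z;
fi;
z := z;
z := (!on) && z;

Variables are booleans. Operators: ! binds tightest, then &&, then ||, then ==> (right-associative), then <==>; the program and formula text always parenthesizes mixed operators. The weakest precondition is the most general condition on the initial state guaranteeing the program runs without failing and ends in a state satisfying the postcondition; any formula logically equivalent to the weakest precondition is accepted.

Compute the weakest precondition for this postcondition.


Working backward. After the program, (!on) && (z ==> on) must hold.
Before z := (!on) && z: (!on) && (((!on) && z) ==> on)
Before z := z: (!on) && (((!on) && z) ==> on)
Then branch requires !z; else branch requires !on.
Before the if: ((on && (!z)) ==> (!z)) && ((!(on && (!z))) ==> (!on))
Answer: WP = ((on && (!z)) ==> (!z)) && ((!(on && (!z))) ==> (!on))


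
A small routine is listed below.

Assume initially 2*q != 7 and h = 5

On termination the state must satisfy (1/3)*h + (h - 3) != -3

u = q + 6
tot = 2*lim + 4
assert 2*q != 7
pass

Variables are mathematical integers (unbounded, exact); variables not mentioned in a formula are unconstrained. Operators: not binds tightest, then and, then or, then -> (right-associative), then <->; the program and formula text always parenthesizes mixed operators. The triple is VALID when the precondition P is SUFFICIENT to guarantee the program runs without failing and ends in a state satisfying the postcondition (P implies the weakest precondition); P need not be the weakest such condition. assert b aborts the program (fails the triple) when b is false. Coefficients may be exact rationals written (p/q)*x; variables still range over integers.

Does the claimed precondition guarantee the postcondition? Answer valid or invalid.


Working backward. After the program, the postcondition (1/3)*h + (h - 3) != -3 must hold; in canonical form it is (4/3)*h != 0.
Before skip: (4/3)*h != 0
Before assert 2*q != 7: 2*q != 7 and (4/3)*h != 0
Before tot := 2*lim + 4: 2*q != 7 and (4/3)*h != 0
Before u := q + 6: 2*q != 7 and (4/3)*h != 0
The weakest precondition is 2*q != 7 and (4/3)*h != 0.
Check whether 2*q != 7 and h = 5 implies it.
Every state satisfying the precondition satisfies the weakest precondition: the implication holds.
Answer: valid


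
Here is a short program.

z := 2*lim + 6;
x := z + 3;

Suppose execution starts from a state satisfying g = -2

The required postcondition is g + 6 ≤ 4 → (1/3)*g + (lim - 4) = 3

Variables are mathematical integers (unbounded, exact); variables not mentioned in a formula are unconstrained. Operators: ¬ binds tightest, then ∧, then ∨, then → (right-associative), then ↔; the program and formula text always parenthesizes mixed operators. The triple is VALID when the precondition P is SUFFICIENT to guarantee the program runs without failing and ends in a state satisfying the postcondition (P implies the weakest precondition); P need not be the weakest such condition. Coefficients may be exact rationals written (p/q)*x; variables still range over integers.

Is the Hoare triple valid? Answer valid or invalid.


Working backward. After the program, the postcondition g + 6 ≤ 4 → (1/3)*g + (lim - 4) = 3 must hold; in canonical form it is g ≤ -2 → (1/3)*g + lim = 7.
Before x := z + 3: g ≤ -2 → (1/3)*g + lim = 7
Before z := 2*lim + 6: g ≤ -2 → (1/3)*g + lim = 7
The weakest precondition is g ≤ -2 → (1/3)*g + lim = 7.
Check whether g = -2 implies it.
Countermodel: at the initial state g = -2, lim = 0, the precondition holds but the weakest precondition fails.
Answer: invalid


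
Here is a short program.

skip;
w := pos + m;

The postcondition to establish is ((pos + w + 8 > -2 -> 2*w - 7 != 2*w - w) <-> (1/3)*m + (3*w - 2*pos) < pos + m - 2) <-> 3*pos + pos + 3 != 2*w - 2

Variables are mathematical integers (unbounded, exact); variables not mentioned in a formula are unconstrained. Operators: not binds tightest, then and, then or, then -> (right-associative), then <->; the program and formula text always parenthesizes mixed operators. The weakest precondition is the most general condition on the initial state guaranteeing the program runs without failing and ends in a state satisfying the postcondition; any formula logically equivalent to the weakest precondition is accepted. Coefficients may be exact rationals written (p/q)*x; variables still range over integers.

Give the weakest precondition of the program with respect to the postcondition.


Working backward. After the program, the postcondition ((pos + w + 8 > -2 -> 2*w - 7 != 2*w - w) <-> (1/3)*m + (3*w - 2*pos) < pos + m - 2) <-> 3*pos + pos + 3 != 2*w - 2 must hold; in canonical form it is ((pos + w > -10 -> w != 7) <-> 3*w < (2/3)*m + 3*pos - 2) <-> 4*pos != 2*w - 5.
Before w := pos + m: ((m + 2*pos > -10 -> m + pos != 7) <-> (7/3)*m < -2) <-> 2*pos != 2*m - 5
Before skip: ((m + 2*pos > -10 -> m + pos != 7) <-> (7/3)*m < -2) <-> 2*pos != 2*m - 5
Answer: WP = ((m + 2*pos > -10 -> m + pos != 7) <-> (7/3)*m < -2) <-> 2*pos != 2*m - 5


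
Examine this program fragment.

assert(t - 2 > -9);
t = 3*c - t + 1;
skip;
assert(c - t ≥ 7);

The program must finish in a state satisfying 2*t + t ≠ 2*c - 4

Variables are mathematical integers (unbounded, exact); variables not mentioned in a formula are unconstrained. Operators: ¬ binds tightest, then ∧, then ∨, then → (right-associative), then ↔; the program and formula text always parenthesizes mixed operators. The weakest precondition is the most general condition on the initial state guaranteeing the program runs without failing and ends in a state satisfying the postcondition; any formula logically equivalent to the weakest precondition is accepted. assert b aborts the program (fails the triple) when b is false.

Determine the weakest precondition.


Working backward. After the program, the postcondition 2*t + t ≠ 2*c - 4 must hold; in canonical form it is 3*t ≠ 2*c - 4.
Before assert c - t ≥ 7: c ≥ t + 7 ∧ 3*t ≠ 2*c - 4
Before skip: c ≥ t + 7 ∧ 3*t ≠ 2*c - 4
Before t := 3*c - t + 1: t ≥ 2*c + 8 ∧ 7*c ≠ 3*t - 7
Before assert t - 2 > -9: t > -7 ∧ t ≥ 2*c + 8 ∧ 7*c ≠ 3*t - 7
Answer: WP = t > -7 ∧ t ≥ 2*c + 8 ∧ 7*c ≠ 3*t - 7


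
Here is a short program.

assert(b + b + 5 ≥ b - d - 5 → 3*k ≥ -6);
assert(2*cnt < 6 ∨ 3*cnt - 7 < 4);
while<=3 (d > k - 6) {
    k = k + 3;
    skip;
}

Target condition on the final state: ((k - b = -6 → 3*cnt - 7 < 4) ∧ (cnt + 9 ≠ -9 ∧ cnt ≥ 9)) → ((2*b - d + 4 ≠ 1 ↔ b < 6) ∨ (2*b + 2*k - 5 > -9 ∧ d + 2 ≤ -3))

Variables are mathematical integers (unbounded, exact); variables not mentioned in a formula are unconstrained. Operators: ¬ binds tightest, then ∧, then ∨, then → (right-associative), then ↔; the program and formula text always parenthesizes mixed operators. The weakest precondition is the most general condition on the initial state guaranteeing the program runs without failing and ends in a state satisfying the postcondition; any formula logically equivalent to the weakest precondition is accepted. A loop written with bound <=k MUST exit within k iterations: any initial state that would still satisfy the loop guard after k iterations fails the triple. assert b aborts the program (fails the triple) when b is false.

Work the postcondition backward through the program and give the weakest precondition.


Working backward. After the program, the postcondition ((k - b = -6 → 3*cnt - 7 < 4) ∧ (cnt + 9 ≠ -9 ∧ cnt ≥ 9)) → ((2*b - d + 4 ≠ 1 ↔ b < 6) ∨ (2*b + 2*k - 5 > -9 ∧ d + 2 ≤ -3)) must hold; in canonical form it is ((k = b - 6 → 3*cnt < 11) ∧ cnt ≠ -18 ∧ cnt ≥ 9) → ((2*b ≠ d - 3 ↔ b < 6) ∨ (2*b + 2*k > -4 ∧ d ≤ -5)).
Before the loop (bound <=3), unroll the exhaustion recursion (WP_0 = exit-now case; WP_j = one more guarded iteration, up to j = 3):
  WP_0: (¬(d > k - 6)) ∧ (((k = b - 6 → 3*cnt < 11) ∧ cnt ≠ -18 ∧ cnt ≥ 9) → ((2*b ≠ d - 3 ↔ b < 6) ∨ (2*b + 2*k > -4 ∧ d ≤ -5)))
  WP_1: (d > k - 6 → ((¬(d > k - 3)) ∧ (((k = b - 9 → 3*cnt < 11) ∧ cnt ≠ -18 ∧ cnt ≥ 9) → ((2*b ≠ d - 3 ↔ b < 6) ∨ (2*b + 2*k > -10 ∧ d ≤ -5))))) ∧ ((¬(d > k - 6)) → (((k = b - 6 → 3*cnt < 11) ∧ cnt ≠ -18 ∧ cnt ≥ 9) → ((2*b ≠ d - 3 ↔ b < 6) ∨ (2*b + 2*k > -4 ∧ d ≤ -5))))
  WP_2: (d > k - 6 → ((d > k - 3 → ((¬(d > k)) ∧ (((k = b - 12 → 3*cnt < 11) ∧ cnt ≠ -18 ∧ cnt ≥ 9) → ((2*b ≠ d - 3 ↔ b < 6) ∨ (2*b + 2*k > -16 ∧ d ≤ -5))))) ∧ ((¬(d > k - 3)) → (((k = b - 9 → 3*cnt < 11) ∧ cnt ≠ -18 ∧ cnt ≥ 9) → ((2*b ≠ d - 3 ↔ b < 6) ∨ (2*b + 2*k > -10 ∧ d ≤ -5)))))) ∧ ((¬(d > k - 6)) → (((k = b - 6 → 3*cnt < 11) ∧ cnt ≠ -18 ∧ cnt ≥ 9) → ((2*b ≠ d - 3 ↔ b < 6) ∨ (2*b + 2*k > -4 ∧ d ≤ -5))))
  WP_3: (d > k - 6 → ((d > k - 3 → ((d > k → ((¬(d > k + 3)) ∧ (((k = b - 15 → 3*cnt < 11) ∧ cnt ≠ -18 ∧ cnt ≥ 9) → ((2*b ≠ d - 3 ↔ b < 6) ∨ (2*b + 2*k > -22 ∧ d ≤ -5))))) ∧ ((¬(d > k)) → (((k = b - 12 → 3*cnt < 11) ∧ cnt ≠ -18 ∧ cnt ≥ 9) → ((2*b ≠ d - 3 ↔ b < 6) ∨ (2*b + 2*k > -16 ∧ d ≤ -5)))))) ∧ ((¬(d > k - 3)) → (((k = b - 9 → 3*cnt < 11) ∧ cnt ≠ -18 ∧ cnt ≥ 9) → ((2*b ≠ d - 3 ↔ b < 6) ∨ (2*b + 2*k > -10 ∧ d ≤ -5)))))) ∧ ((¬(d > k - 6)) → (((k = b - 6 → 3*cnt < 11) ∧ cnt ≠ -18 ∧ cnt ≥ 9) → ((2*b ≠ d - 3 ↔ b < 6) ∨ (2*b + 2*k > -4 ∧ d ≤ -5))))
So before the loop: (d > k - 6 → ((d > k - 3 → ((d > k → ((¬(d > k + 3)) ∧ (((k = b - 15 → 3*cnt < 11) ∧ cnt ≠ -18 ∧ cnt ≥ 9) → ((2*b ≠ d - 3 ↔ b < 6) ∨ (2*b + 2*k > -22 ∧ d ≤ -5))))) ∧ ((¬(d > k)) → (((k = b - 12 → 3*cnt < 11) ∧ cnt ≠ -18 ∧ cnt ≥ 9) → ((2*b ≠ d - 3 ↔ b < 6) ∨ (2*b + 2*k > -16 ∧ d ≤ -5)))))) ∧ ((¬(d > k - 3)) → (((k = b - 9 → 3*cnt < 11) ∧ cnt ≠ -18 ∧ cnt ≥ 9) → ((2*b ≠ d - 3 ↔ b < 6) ∨ (2*b + 2*k > -10 ∧ d ≤ -5)))))) ∧ ((¬(d > k - 6)) → (((k = b - 6 → 3*cnt < 11) ∧ cnt ≠ -18 ∧ cnt ≥ 9) → ((2*b ≠ d - 3 ↔ b < 6) ∨ (2*b + 2*k > -4 ∧ d ≤ -5))))
Before assert 2*cnt < 6 ∨ 3*cnt - 7 < 4: (2*cnt < 6 ∨ 3*cnt < 11) ∧ (d > k - 6 → ((d > k - 3 → ((d > k → ((¬(d > k + 3)) ∧ (((k = b - 15 → 3*cnt < 11) ∧ cnt ≠ -18 ∧ cnt ≥ 9) → ((2*b ≠ d - 3 ↔ b < 6) ∨ (2*b + 2*k > -22 ∧ d ≤ -5))))) ∧ ((¬(d > k)) → (((k = b - 12 → 3*cnt < 11) ∧ cnt ≠ -18 ∧ cnt ≥ 9) → ((2*b ≠ d - 3 ↔ b < 6) ∨ (2*b + 2*k > -16 ∧ d ≤ -5)))))) ∧ ((¬(d > k - 3)) → (((k = b - 9 → 3*cnt < 11) ∧ cnt ≠ -18 ∧ cnt ≥ 9) → ((2*b ≠ d - 3 ↔ b < 6) ∨ (2*b + 2*k > -10 ∧ d ≤ -5)))))) ∧ ((¬(d > k - 6)) → (((k = b - 6 → 3*cnt < 11) ∧ cnt ≠ -18 ∧ cnt ≥ 9) → ((2*b ≠ d - 3 ↔ b < 6) ∨ (2*b + 2*k > -4 ∧ d ≤ -5))))
Before assert b + b + 5 ≥ b - d - 5 → 3*k ≥ -6: (b + d ≥ -10 → 3*k ≥ -6) ∧ (2*cnt < 6 ∨ 3*cnt < 11) ∧ (d > k - 6 → ((d > k - 3 → ((d > k → ((¬(d > k + 3)) ∧ (((k = b - 15 → 3*cnt < 11) ∧ cnt ≠ -18 ∧ cnt ≥ 9) → ((2*b ≠ d - 3 ↔ b < 6) ∨ (2*b + 2*k > -22 ∧ d ≤ -5))))) ∧ ((¬(d > k)) → (((k = b - 12 → 3*cnt < 11) ∧ cnt ≠ -18 ∧ cnt ≥ 9) → ((2*b ≠ d - 3 ↔ b < 6) ∨ (2*b + 2*k > -16 ∧ d ≤ -5)))))) ∧ ((¬(d > k - 3)) → (((k = b - 9 → 3*cnt < 11) ∧ cnt ≠ -18 ∧ cnt ≥ 9) → ((2*b ≠ d - 3 ↔ b < 6) ∨ (2*b + 2*k > -10 ∧ d ≤ -5)))))) ∧ ((¬(d > k - 6)) → (((k = b - 6 → 3*cnt < 11) ∧ cnt ≠ -18 ∧ cnt ≥ 9) → ((2*b ≠ d - 3 ↔ b < 6) ∨ (2*b + 2*k > -4 ∧ d ≤ -5))))
Answer: WP = (b + d ≥ -10 → 3*k ≥ -6) ∧ (2*cnt < 6 ∨ 3*cnt < 11) ∧ (d > k - 6 → ((d > k - 3 → ((d > k → ((¬(d > k + 3)) ∧ (((k = b - 15 → 3*cnt < 11) ∧ cnt ≠ -18 ∧ cnt ≥ 9) → ((2*b ≠ d - 3 ↔ b < 6) ∨ (2*b + 2*k > -22 ∧ d ≤ -5))))) ∧ ((¬(d > k)) → (((k = b - 12 → 3*cnt < 11) ∧ cnt ≠ -18 ∧ cnt ≥ 9) → ((2*b ≠ d - 3 ↔ b < 6) ∨ (2*b + 2*k > -16 ∧ d ≤ -5)))))) ∧ ((¬(d > k - 3)) → (((k = b - 9 → 3*cnt < 11) ∧ cnt ≠ -18 ∧ cnt ≥ 9) → ((2*b ≠ d - 3 ↔ b < 6) ∨ (2*b + 2*k > -10 ∧ d ≤ -5)))))) ∧ ((¬(d > k - 6)) → (((k = b - 6 → 3*cnt < 11) ∧ cnt ≠ -18 ∧ cnt ≥ 9) → ((2*b ≠ d - 3 ↔ b < 6) ∨ (2*b + 2*k > -4 ∧ d ≤ -5))))


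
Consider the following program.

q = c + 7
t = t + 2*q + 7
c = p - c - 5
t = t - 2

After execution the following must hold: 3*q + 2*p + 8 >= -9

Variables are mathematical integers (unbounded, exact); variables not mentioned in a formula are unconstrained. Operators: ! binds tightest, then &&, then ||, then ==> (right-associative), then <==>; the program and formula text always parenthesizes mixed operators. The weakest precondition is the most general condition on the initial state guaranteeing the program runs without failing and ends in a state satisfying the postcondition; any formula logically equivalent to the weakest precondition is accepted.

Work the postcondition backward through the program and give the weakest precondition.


Working backward. After the program, the postcondition 3*q + 2*p + 8 >= -9 must hold; in canonical form it is 2*p + 3*q >= -17.
Before t := t - 2: 2*p + 3*q >= -17
Before c := p - c - 5: 2*p + 3*q >= -17
Before t := t + 2*q + 7: 2*p + 3*q >= -17
Before q := c + 7: 3*c + 2*p >= -38
Answer: WP = 3*c + 2*p >= -38


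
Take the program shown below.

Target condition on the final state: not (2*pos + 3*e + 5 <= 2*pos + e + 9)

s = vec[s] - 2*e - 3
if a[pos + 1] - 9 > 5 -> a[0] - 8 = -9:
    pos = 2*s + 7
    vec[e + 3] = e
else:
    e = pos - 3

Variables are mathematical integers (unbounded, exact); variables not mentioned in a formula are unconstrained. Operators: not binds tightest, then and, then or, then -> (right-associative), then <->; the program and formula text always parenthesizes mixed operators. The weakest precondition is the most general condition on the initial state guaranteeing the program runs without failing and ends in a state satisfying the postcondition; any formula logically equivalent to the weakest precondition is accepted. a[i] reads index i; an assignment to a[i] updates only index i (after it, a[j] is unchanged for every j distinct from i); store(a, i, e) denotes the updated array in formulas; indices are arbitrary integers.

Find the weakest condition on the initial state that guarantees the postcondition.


Working backward. After the program, the postcondition not (2*pos + 3*e + 5 <= 2*pos + e + 9) must hold; in canonical form it is not (2*e <= 4).
Then branch requires not (2*e <= 4); else branch requires not (2*pos <= 10).
Before the if: ((a[pos + 1] > 14 -> a[0] = -1) -> (not (2*e <= 4))) and ((not (a[pos + 1] > 14 -> a[0] = -1)) -> (not (2*pos <= 10)))
Before s := vec[s] - 2*e - 3: ((a[pos + 1] > 14 -> a[0] = -1) -> (not (2*e <= 4))) and ((not (a[pos + 1] > 14 -> a[0] = -1)) -> (not (2*pos <= 10)))
Answer: WP = ((a[pos + 1] > 14 -> a[0] = -1) -> (not (2*e <= 4))) and ((not (a[pos + 1] > 14 -> a[0] = -1)) -> (not (2*pos <= 10)))


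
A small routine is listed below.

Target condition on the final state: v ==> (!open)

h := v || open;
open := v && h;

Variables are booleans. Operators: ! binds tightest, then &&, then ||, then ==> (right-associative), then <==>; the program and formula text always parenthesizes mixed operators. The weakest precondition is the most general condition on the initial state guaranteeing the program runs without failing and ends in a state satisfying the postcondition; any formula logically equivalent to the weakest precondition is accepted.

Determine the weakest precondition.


Working backward. After the program, v ==> (!open) must hold.
Before open := v && h: v ==> (!(v && h))
Before h := v || open: v ==> (!(v && (v || open)))
Answer: WP = v ==> (!(v && (v || open)))


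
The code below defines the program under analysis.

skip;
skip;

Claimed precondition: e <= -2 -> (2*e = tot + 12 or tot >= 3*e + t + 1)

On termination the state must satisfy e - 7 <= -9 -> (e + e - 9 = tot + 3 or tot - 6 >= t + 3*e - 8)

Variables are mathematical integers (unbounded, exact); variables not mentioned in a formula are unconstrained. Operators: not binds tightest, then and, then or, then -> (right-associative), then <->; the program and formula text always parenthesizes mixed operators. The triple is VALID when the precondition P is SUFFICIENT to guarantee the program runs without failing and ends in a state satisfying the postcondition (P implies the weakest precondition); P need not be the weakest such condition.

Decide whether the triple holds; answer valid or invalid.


Working backward. After the program, the postcondition e - 7 <= -9 -> (e + e - 9 = tot + 3 or tot - 6 >= t + 3*e - 8) must hold; in canonical form it is e <= -2 -> (2*e = tot + 12 or tot >= 3*e + t - 2).
Before skip: e <= -2 -> (2*e = tot + 12 or tot >= 3*e + t - 2)
Before skip: e <= -2 -> (2*e = tot + 12 or tot >= 3*e + t - 2)
The weakest precondition is e <= -2 -> (2*e = tot + 12 or tot >= 3*e + t - 2).
Check whether e <= -2 -> (2*e = tot + 12 or tot >= 3*e + t + 1) implies it.
Every state satisfying the precondition satisfies the weakest precondition: the implication holds.
Answer: valid


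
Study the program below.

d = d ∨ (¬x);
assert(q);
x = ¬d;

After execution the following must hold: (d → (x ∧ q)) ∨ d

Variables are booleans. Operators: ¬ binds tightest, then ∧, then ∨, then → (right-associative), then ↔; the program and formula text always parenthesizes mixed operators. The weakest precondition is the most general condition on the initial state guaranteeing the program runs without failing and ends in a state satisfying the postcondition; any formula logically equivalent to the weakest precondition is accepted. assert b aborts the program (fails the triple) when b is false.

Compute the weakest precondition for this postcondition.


Working backward. After the program, (d → (x ∧ q)) ∨ d must hold.
Before x := ¬d: (d → ((¬d) ∧ q)) ∨ d
Before assert q: q ∧ ((d → ((¬d) ∧ q)) ∨ d)
Before d := d ∨ (¬x): q ∧ (((d ∨ (¬x)) → ((¬(d ∨ (¬x))) ∧ q)) ∨ d ∨ (¬x))
Answer: WP = q ∧ (((d ∨ (¬x)) → ((¬(d ∨ (¬x))) ∧ q)) ∨ d ∨ (¬x))


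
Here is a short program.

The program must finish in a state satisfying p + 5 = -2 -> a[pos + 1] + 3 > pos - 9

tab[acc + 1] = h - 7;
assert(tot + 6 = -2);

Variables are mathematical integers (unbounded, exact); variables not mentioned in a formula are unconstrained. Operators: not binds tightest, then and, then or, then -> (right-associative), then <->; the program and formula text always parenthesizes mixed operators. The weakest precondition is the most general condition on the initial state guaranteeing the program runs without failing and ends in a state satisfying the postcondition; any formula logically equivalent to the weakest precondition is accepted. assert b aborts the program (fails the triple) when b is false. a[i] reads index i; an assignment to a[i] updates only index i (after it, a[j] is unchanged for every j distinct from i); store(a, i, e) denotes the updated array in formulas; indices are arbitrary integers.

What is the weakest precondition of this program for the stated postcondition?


Working backward. After the program, the postcondition p + 5 = -2 -> a[pos + 1] + 3 > pos - 9 must hold; in canonical form it is p = -7 -> a[pos + 1] > pos - 12.
Before assert tot + 6 = -2: tot = -8 and (p = -7 -> a[pos + 1] > pos - 12)
Before tab[acc + 1] := h - 7: tot = -8 and (p = -7 -> a[pos + 1] > pos - 12)
Answer: WP = tot = -8 and (p = -7 -> a[pos + 1] > pos - 12)


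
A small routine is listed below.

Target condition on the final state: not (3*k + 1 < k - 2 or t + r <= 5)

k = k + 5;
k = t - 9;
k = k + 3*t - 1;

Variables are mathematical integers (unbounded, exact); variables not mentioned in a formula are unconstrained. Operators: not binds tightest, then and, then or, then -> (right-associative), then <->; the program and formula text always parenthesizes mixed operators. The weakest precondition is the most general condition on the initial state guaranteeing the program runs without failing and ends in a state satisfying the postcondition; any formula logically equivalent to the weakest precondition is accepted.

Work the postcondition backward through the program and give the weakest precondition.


Working backward. After the program, the postcondition not (3*k + 1 < k - 2 or t + r <= 5) must hold; in canonical form it is not (2*k < -3 or r + t <= 5).
Before k := k + 3*t - 1: not (2*k + 6*t < -1 or r + t <= 5)
Before k := t - 9: not (8*t < 17 or r + t <= 5)
Before k := k + 5: not (8*t < 17 or r + t <= 5)
Answer: WP = not (8*t < 17 or r + t <= 5)


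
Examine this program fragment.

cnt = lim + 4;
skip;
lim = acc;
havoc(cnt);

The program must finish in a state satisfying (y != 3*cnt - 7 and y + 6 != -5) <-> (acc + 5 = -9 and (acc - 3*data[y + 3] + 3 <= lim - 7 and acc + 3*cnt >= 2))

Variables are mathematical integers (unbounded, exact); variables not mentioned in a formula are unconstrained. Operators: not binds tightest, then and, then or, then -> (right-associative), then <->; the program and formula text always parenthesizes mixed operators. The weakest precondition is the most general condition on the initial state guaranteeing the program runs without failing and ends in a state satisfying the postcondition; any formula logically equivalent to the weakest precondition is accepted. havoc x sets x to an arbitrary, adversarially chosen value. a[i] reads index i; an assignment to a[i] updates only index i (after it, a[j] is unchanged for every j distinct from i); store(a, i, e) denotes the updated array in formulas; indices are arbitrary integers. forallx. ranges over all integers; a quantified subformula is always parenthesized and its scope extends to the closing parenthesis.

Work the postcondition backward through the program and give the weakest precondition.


Working backward. After the program, the postcondition (y != 3*cnt - 7 and y + 6 != -5) <-> (acc + 5 = -9 and (acc - 3*data[y + 3] + 3 <= lim - 7 and acc + 3*cnt >= 2)) must hold; in canonical form it is (y != 3*cnt - 7 and y != -11) <-> (acc = -14 and acc <= 3*data[y + 3] + lim - 10 and acc + 3*cnt >= 2).
Before havoc cnt: forall cnt_1. ((y != 3*cnt_1 - 7 and y != -11) <-> (acc = -14 and acc <= 3*data[y + 3] + lim - 10 and acc + 3*cnt_1 >= 2))
Before lim := acc: forall cnt_1. ((y != 3*cnt_1 - 7 and y != -11) <-> (acc = -14 and 3*data[y + 3] >= 10 and acc + 3*cnt_1 >= 2))
Before skip: forall cnt_1. ((y != 3*cnt_1 - 7 and y != -11) <-> (acc = -14 and 3*data[y + 3] >= 10 and acc + 3*cnt_1 >= 2))
Before cnt := lim + 4: forall cnt_1. ((y != 3*cnt_1 - 7 and y != -11) <-> (acc = -14 and 3*data[y + 3] >= 10 and acc + 3*cnt_1 >= 2))
Answer: WP = forall cnt_1. ((y != 3*cnt_1 - 7 and y != -11) <-> (acc = -14 and 3*data[y + 3] >= 10 and acc + 3*cnt_1 >= 2))


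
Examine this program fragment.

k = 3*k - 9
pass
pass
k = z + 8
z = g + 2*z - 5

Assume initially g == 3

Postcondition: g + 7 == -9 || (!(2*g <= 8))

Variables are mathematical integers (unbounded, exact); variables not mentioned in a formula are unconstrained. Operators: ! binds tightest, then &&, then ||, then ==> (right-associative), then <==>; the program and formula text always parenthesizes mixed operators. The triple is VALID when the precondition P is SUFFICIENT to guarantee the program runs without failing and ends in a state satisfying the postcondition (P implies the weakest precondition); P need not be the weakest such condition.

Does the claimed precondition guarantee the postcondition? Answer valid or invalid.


Working backward. After the program, the postcondition g + 7 == -9 || (!(2*g <= 8)) must hold; in canonical form it is g == -16 || (!(2*g <= 8)).
Before z := g + 2*z - 5: g == -16 || (!(2*g <= 8))
Before k := z + 8: g == -16 || (!(2*g <= 8))
Before skip: g == -16 || (!(2*g <= 8))
Before skip: g == -16 || (!(2*g <= 8))
Before k := 3*k - 9: g == -16 || (!(2*g <= 8))
The weakest precondition is g == -16 || (!(2*g <= 8)).
Check whether g == 3 implies it.
Countermodel: at the initial state g = 3, the precondition holds but the weakest precondition fails.
Answer: invalid


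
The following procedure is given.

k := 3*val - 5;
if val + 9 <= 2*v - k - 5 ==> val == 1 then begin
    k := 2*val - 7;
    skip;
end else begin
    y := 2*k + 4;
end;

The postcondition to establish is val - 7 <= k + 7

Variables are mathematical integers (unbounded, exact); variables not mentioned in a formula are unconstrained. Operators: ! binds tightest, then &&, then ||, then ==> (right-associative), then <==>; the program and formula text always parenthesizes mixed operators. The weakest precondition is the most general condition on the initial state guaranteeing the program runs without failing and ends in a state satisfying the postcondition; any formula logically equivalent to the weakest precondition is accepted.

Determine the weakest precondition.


Working backward. After the program, the postcondition val - 7 <= k + 7 must hold; in canonical form it is val <= k + 14.
Then branch requires val >= -7; else branch requires val <= k + 14.
Before the if: ((k + val <= 2*v - 14 ==> val == 1) ==> val >= -7) && ((!(k + val <= 2*v - 14 ==> val == 1)) ==> val <= k + 14)
Before k := 3*val - 5: ((4*val <= 2*v - 9 ==> val == 1) ==> val >= -7) && ((!(4*val <= 2*v - 9 ==> val == 1)) ==> 2*val >= -9)
Answer: WP = ((4*val <= 2*v - 9 ==> val == 1) ==> val >= -7) && ((!(4*val <= 2*v - 9 ==> val == 1)) ==> 2*val >= -9)


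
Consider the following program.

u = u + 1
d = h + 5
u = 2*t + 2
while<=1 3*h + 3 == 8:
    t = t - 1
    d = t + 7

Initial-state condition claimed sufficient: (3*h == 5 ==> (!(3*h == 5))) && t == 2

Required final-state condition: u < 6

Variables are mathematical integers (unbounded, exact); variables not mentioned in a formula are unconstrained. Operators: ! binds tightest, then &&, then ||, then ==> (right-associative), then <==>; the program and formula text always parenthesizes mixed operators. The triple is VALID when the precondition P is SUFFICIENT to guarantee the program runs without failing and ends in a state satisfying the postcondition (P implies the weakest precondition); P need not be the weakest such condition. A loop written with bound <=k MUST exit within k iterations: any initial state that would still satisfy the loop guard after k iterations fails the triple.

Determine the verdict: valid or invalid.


Working backward. After the program, u < 6 must hold.
Before the loop (bound <=1), unroll the exhaustion recursion (WP_0 = exit-now case; WP_j = one more guarded iteration, up to j = 1):
  WP_0: (!(3*h == 5)) && u < 6
  WP_1: (3*h == 5 ==> ((!(3*h == 5)) && u < 6)) && ((!(3*h == 5)) ==> u < 6)
So before the loop: (3*h == 5 ==> ((!(3*h == 5)) && u < 6)) && ((!(3*h == 5)) ==> u < 6)
Before u := 2*t + 2: (3*h == 5 ==> ((!(3*h == 5)) && 2*t < 4)) && ((!(3*h == 5)) ==> 2*t < 4)
Before d := h + 5: (3*h == 5 ==> ((!(3*h == 5)) && 2*t < 4)) && ((!(3*h == 5)) ==> 2*t < 4)
Before u := u + 1: (3*h == 5 ==> ((!(3*h == 5)) && 2*t < 4)) && ((!(3*h == 5)) ==> 2*t < 4)
The weakest precondition is (3*h == 5 ==> ((!(3*h == 5)) && 2*t < 4)) && ((!(3*h == 5)) ==> 2*t < 4).
Check whether (3*h == 5 ==> (!(3*h == 5))) && t == 2 implies it.
Countermodel: at the initial state h = 0, t = 2, the precondition holds but the weakest precondition fails.
Answer: invalid


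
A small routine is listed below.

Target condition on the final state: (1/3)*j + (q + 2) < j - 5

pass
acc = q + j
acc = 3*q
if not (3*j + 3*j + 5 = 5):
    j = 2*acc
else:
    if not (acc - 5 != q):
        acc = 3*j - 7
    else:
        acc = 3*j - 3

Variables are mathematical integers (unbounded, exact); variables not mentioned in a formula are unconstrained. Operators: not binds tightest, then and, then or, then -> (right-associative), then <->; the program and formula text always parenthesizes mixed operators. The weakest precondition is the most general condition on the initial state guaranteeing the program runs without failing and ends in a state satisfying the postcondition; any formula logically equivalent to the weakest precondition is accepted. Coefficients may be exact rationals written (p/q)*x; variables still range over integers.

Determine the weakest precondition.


Working backward. After the program, the postcondition (1/3)*j + (q + 2) < j - 5 must hold; in canonical form it is q < (2/3)*j - 7.
Then branch requires q < (4/3)*acc - 7; else branch requires ((not (acc != q + 5)) -> q < (2/3)*j - 7) and (acc != q + 5 -> q < (2/3)*j - 7).
Before the if: ((not (6*j = 0)) -> q < (4/3)*acc - 7) and (6*j = 0 -> (((not (acc != q + 5)) -> q < (2/3)*j - 7) and (acc != q + 5 -> q < (2/3)*j - 7)))
Before acc := 3*q: ((not (6*j = 0)) -> 3*q > 7) and (6*j = 0 -> (((not (2*q != 5)) -> q < (2/3)*j - 7) and (2*q != 5 -> q < (2/3)*j - 7)))
Before acc := q + j: ((not (6*j = 0)) -> 3*q > 7) and (6*j = 0 -> (((not (2*q != 5)) -> q < (2/3)*j - 7) and (2*q != 5 -> q < (2/3)*j - 7)))
Before skip: ((not (6*j = 0)) -> 3*q > 7) and (6*j = 0 -> (((not (2*q != 5)) -> q < (2/3)*j - 7) and (2*q != 5 -> q < (2/3)*j - 7)))
Answer: WP = ((not (6*j = 0)) -> 3*q > 7) and (6*j = 0 -> (((not (2*q != 5)) -> q < (2/3)*j - 7) and (2*q != 5 -> q < (2/3)*j - 7)))


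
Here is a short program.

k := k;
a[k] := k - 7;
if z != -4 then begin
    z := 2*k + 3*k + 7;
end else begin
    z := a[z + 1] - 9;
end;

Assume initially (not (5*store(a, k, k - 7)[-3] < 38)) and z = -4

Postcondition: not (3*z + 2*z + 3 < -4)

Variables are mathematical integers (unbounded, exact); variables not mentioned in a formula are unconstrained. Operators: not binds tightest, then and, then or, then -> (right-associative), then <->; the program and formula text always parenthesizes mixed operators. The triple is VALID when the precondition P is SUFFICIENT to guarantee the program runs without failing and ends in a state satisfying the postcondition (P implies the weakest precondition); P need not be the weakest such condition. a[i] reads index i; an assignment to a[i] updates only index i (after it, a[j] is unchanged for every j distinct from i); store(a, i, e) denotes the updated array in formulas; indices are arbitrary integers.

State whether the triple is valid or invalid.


Working backward. After the program, the postcondition not (3*z + 2*z + 3 < -4) must hold; in canonical form it is not (5*z < -7).
Then branch requires not (25*k < -42); else branch requires not (5*a[z + 1] < 38).
Before the if: (z != -4 -> (not (25*k < -42))) and ((not (z != -4)) -> (not (5*a[z + 1] < 38)))
Before a[k] := k - 7: (z != -4 -> (not (25*k < -42))) and ((not (z != -4)) -> (not (5*store(a, k, k - 7)[z + 1] < 38)))
Before k := k: (z != -4 -> (not (25*k < -42))) and ((not (z != -4)) -> (not (5*store(a, k, k - 7)[z + 1] < 38)))
The weakest precondition is (z != -4 -> (not (25*k < -42))) and ((not (z != -4)) -> (not (5*store(a, k, k - 7)[z + 1] < 38))).
Check whether (not (5*store(a, k, k - 7)[-3] < 38)) and z = -4 implies it.
Every state satisfying the precondition satisfies the weakest precondition: the implication holds.
Answer: valid


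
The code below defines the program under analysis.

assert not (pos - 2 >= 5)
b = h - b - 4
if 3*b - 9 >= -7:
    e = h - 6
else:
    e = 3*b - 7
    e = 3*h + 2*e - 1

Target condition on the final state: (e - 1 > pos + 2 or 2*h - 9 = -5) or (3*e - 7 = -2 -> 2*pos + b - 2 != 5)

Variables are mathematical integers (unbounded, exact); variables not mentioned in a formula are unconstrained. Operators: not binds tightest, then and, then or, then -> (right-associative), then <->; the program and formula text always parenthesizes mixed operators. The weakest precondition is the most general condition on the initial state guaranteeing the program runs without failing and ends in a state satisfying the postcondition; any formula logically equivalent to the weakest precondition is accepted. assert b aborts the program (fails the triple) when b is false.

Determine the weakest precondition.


Working backward. After the program, the postcondition (e - 1 > pos + 2 or 2*h - 9 = -5) or (3*e - 7 = -2 -> 2*pos + b - 2 != 5) must hold; in canonical form it is e > pos + 3 or 2*h = 4 or (3*e = 5 -> b + 2*pos != 7).
Then branch requires h > pos + 9 or 2*h = 4 or (3*h = 23 -> b + 2*pos != 7); else branch requires 6*b + 3*h > pos + 18 or 2*h = 4 or (18*b + 9*h = 50 -> b + 2*pos != 7).
Before the if: (3*b >= 2 -> (h > pos + 9 or 2*h = 4 or (3*h = 23 -> b + 2*pos != 7))) and ((not (3*b >= 2)) -> (6*b + 3*h > pos + 18 or 2*h = 4 or (18*b + 9*h = 50 -> b + 2*pos != 7)))
Before b := h - b - 4: (3*h >= 3*b + 14 -> (h > pos + 9 or 2*h = 4 or (3*h = 23 -> h + 2*pos != b + 11))) and ((not (3*h >= 3*b + 14)) -> (9*h > 6*b + pos + 42 or 2*h = 4 or (27*h = 18*b + 122 -> h + 2*pos != b + 11)))
Before assert not (pos - 2 >= 5): (not (pos >= 7)) and (3*h >= 3*b + 14 -> (h > pos + 9 or 2*h = 4 or (3*h = 23 -> h + 2*pos != b + 11))) and ((not (3*h >= 3*b + 14)) -> (9*h > 6*b + pos + 42 or 2*h = 4 or (27*h = 18*b + 122 -> h + 2*pos != b + 11)))
Answer: WP = (not (pos >= 7)) and (3*h >= 3*b + 14 -> (h > pos + 9 or 2*h = 4 or (3*h = 23 -> h + 2*pos != b + 11))) and ((not (3*h >= 3*b + 14)) -> (9*h > 6*b + pos + 42 or 2*h = 4 or (27*h = 18*b + 122 -> h + 2*pos != b + 11)))


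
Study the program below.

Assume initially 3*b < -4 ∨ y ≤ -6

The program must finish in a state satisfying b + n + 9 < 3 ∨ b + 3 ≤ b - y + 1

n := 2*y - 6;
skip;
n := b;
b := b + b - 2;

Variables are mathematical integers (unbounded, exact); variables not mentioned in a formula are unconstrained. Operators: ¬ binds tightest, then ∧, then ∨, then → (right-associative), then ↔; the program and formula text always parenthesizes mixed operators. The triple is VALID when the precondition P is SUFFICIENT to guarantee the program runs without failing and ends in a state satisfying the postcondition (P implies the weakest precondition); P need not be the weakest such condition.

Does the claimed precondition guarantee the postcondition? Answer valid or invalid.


Working backward. After the program, the postcondition b + n + 9 < 3 ∨ b + 3 ≤ b - y + 1 must hold; in canonical form it is b + n < -6 ∨ y ≤ -2.
Before b := b + b - 2: 2*b + n < -4 ∨ y ≤ -2
Before n := b: 3*b < -4 ∨ y ≤ -2
Before skip: 3*b < -4 ∨ y ≤ -2
Before n := 2*y - 6: 3*b < -4 ∨ y ≤ -2
The weakest precondition is 3*b < -4 ∨ y ≤ -2.
Check whether 3*b < -4 ∨ y ≤ -6 implies it.
Every state satisfying the precondition satisfies the weakest precondition: the implication holds.
Answer: valid


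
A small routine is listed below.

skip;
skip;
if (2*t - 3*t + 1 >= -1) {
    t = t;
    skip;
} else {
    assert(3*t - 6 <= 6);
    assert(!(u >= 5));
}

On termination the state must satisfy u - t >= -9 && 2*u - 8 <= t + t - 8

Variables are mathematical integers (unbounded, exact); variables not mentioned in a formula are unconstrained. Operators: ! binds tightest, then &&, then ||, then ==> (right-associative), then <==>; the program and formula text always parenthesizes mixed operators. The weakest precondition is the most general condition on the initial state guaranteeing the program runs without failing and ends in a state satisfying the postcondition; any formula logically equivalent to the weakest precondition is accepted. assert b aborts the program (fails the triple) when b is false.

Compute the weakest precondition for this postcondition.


Working backward. After the program, the postcondition u - t >= -9 && 2*u - 8 <= t + t - 8 must hold; in canonical form it is u >= t - 9 && 2*u <= 2*t.
Then branch requires u >= t - 9 && 2*u <= 2*t; else branch requires 3*t <= 12 && (!(u >= 5)) && u >= t - 9 && 2*u <= 2*t.
Before the if: (t <= 2 ==> (u >= t - 9 && 2*u <= 2*t)) && ((!(t <= 2)) ==> (3*t <= 12 && (!(u >= 5)) && u >= t - 9 && 2*u <= 2*t))
Before skip: (t <= 2 ==> (u >= t - 9 && 2*u <= 2*t)) && ((!(t <= 2)) ==> (3*t <= 12 && (!(u >= 5)) && u >= t - 9 && 2*u <= 2*t))
Before skip: (t <= 2 ==> (u >= t - 9 && 2*u <= 2*t)) && ((!(t <= 2)) ==> (3*t <= 12 && (!(u >= 5)) && u >= t - 9 && 2*u <= 2*t))
Answer: WP = (t <= 2 ==> (u >= t - 9 && 2*u <= 2*t)) && ((!(t <= 2)) ==> (3*t <= 12 && (!(u >= 5)) && u >= t - 9 && 2*u <= 2*t))


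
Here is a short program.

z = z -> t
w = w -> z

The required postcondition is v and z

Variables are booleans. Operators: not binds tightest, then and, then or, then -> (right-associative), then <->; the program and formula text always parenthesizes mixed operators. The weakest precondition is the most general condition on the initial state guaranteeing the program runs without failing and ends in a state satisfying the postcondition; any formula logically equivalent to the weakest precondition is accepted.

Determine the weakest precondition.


Working backward. After the program, v and z must hold.
Before w := w -> z: v and z
Before z := z -> t: v and (z -> t)
Answer: WP = v and (z -> t)


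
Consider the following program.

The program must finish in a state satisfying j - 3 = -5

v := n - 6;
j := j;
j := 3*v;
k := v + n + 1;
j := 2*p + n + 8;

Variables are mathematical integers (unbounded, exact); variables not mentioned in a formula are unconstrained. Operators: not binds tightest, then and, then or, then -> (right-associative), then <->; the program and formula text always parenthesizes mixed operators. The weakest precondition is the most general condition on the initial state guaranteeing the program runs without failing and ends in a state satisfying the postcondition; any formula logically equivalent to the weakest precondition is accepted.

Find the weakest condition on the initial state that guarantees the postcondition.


Working backward. After the program, the postcondition j - 3 = -5 must hold; in canonical form it is j = -2.
Before j := 2*p + n + 8: n + 2*p = -10
Before k := v + n + 1: n + 2*p = -10
Before j := 3*v: n + 2*p = -10
Before j := j: n + 2*p = -10
Before v := n - 6: n + 2*p = -10
Answer: WP = n + 2*p = -10


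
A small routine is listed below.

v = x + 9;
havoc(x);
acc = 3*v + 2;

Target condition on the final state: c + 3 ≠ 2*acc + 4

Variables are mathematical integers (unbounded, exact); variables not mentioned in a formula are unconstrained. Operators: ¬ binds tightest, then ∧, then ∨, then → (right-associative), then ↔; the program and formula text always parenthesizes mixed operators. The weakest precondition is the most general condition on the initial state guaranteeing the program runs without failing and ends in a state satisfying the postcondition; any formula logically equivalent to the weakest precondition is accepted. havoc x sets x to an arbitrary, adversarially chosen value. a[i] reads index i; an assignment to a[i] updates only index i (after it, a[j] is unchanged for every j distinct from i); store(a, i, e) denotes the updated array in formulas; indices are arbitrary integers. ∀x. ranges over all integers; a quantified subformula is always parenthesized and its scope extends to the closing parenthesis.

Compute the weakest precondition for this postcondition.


Working backward. After the program, the postcondition c + 3 ≠ 2*acc + 4 must hold; in canonical form it is c ≠ 2*acc + 1.
Before acc := 3*v + 2: c ≠ 6*v + 5
Before havoc x: c ≠ 6*v + 5
Before v := x + 9: c ≠ 6*x + 59
Answer: WP = c ≠ 6*x + 59
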